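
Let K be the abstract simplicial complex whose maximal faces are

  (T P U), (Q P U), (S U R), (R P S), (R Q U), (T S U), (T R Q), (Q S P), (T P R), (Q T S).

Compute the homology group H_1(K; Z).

H_1 ≅ Z/2Z.

Take the total order P < Q < R < S < T < U on the vertex set. Then K (dimension 2) consists of the simplices:

  0-simplices (6): P, Q, R, S, T, U
  1-simplices (15): PQ, PR, PS, PT, PU, QR, QS, QT, QU, RS, RT, RU, ST, SU, TU
  2-simplices (10): PQS, PQU, PRS, PRT, PTU, QRT, QRU, QST, RSU, STU

so the chain groups are C_0 ≅ Z^6, C_1 ≅ Z^15, C_2 ≅ Z^10.

The boundary map ∂_1: C_1 → C_0 maps an edge to its endpoints' difference, ∂[p,q] = q − p. For instance
  ∂RS = S − R.
This gives a 6×15 integer matrix of rank 5; reducing to Smith normal form yields diagonal entries (1,1,1,1,1).

The boundary map ∂_2: C_2 → C_1 maps a triangle to the signed sum of its edges. For instance
  ∂PTU = TU − PU + PT,
  ∂STU = TU − SU + ST.
The 15×10 boundary matrix has rank 10 and Smith normal form diag(1,1,1,1,1,1,1,1,1,2).

Now H_k = ker ∂_k / im ∂_{k+1}, so:

  H_1: rank ker ∂_1 − rank ∂_2 = (15 − 5) − 10 = 0, and ∂_2 has invariant factor 2 > 1, so H_1 = Z/2Z.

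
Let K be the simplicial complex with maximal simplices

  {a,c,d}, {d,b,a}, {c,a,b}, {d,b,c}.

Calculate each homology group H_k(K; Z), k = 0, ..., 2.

K has 4 vertices, 6 edges, 4 triangles.
rank ∂_0 = 0, rank ∂_1 = 3 ⇒ b_0 = 4 − 0 − 3 = 1; all invariant factors of ∂_1 are 1 so no torsion. So H_0 ≅ Z.
rank ∂_1 = 3, rank ∂_2 = 3 ⇒ b_1 = 6 − 3 − 3 = 0; all invariant factors of ∂_2 are 1 so no torsion. So H_1 ≅ 0.
rank ∂_2 = 3, rank ∂_3 = 0 ⇒ b_2 = 4 − 3 − 0 = 1. So H_2 ≅ Z.

H_0 ≅ Z,  H_1 = 0,  H_2 ≅ Z.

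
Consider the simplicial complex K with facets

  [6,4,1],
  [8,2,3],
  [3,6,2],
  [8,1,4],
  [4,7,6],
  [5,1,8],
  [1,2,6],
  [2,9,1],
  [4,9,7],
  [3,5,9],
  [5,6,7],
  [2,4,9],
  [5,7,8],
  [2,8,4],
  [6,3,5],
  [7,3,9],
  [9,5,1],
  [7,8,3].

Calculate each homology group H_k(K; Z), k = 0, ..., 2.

H_0 ≅ Z,  H_1 ≅ Z ⊕ Z/2Z,  H_2 = 0.

Order the vertices as 1 < 2 < 3 < 4 < 5 < 6 < 7 < 8 < 9. Listing each simplex with vertices in this order, K has dimension 2 with simplices:

  0-simplices (9): [1], [2], [3], [4], [5], [6], [7], [8], [9]
  1-simplices (27): (27 of them)
  2-simplices (18): [1,2,6], [1,2,9], [1,4,6], [1,4,8], [1,5,8], [1,5,9], [2,3,6], [2,3,8], [2,4,8], [2,4,9], [3,5,6], [3,5,9], [3,7,8], [3,7,9], [4,6,7], [4,7,9], [5,6,7], [5,7,8]

giving chain groups C_0 ≅ Z^9, C_1 ≅ Z^27, C_2 ≅ Z^18.

The boundary map ∂_1: C_1 → C_0 is given by ∂[p,q] = [q] − [p]. For instance
  ∂[2,9] = [9] − [2].
The resulting 9×27 matrix has rank 8, and its Smith normal form has invariant factors (1,1,1,1,1,1,1,1).

The boundary map ∂_2: C_2 → C_1 acts by ∂[p,q,r] = [q,r] − [p,r] + [p,q]. For instance
  ∂[2,4,9] = [4,9] − [2,9] + [2,4],
  ∂[3,5,6] = [5,6] − [3,6] + [3,5].
The resulting 27×18 matrix has rank 18, and its Smith normal form has invariant factors (1,1,1,1,1,1,1,1,1,1,1,1,1,1,1,1,1,2).

Reading off H_k = ker ∂_k / im ∂_{k+1}:

  H_0: rank C_0 − rank ∂_1 = 9 − 8 = 1, and the invariant factors of ∂_1 are all 1, so H_0 ≅ Z.
  H_1: rank ker ∂_1 − rank ∂_2 = (27 − 8) − 18 = 1, and ∂_2 has invariant factor 2 > 1, so H_1 ≅ Z ⊕ Z/2Z.
  H_2: rank ker ∂_2 − rank ∂_3 = (18 − 18) − 0 = 0, and there is no ∂_3, so H_2 ≅ 0.

As a check, the Euler characteristic is 9 − 27 + 18 = 0, which agrees with 1 − 1 + 0 = 0.
(K is a triangulation of the Klein bottle.)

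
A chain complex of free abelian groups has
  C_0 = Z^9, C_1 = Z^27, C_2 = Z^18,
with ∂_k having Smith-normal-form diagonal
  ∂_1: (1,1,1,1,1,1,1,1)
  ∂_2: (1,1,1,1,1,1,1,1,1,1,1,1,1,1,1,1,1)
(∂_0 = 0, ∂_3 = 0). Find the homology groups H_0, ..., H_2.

H_0 ≅ Z,  H_1 ≅ Z^2,  H_2 ≅ Z.

H_0: b_0 = 9 − 0 − 8 = 1; torsion from ∂_1 factors > 1: none. So H_0 ≅ Z.
H_1: b_1 = 27 − 8 − 17 = 2; torsion from ∂_2 factors > 1: none. So H_1 ≅ Z^2.
H_2: b_2 = 18 − 17 − 0 = 1; torsion from ∂_3 factors > 1: none. So H_2 ≅ Z.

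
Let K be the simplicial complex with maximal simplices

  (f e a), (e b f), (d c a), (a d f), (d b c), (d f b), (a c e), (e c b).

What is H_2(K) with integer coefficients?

H_2 = Z.

Fix the vertex order a < b < c < d < e < f and write every simplex with vertices in increasing order. Then dim K = 2 and the simplices of K are:

  0-simplices (6): a, b, c, d, e, f
  1-simplices (12): ac, ad, ae, af, bc, bd, be, bf, cd, ce, df, ef
  2-simplices (8): acd, ace, adf, aef, bcd, bce, bdf, bef

Hence C_0 ≅ Z^6, C_1 ≅ Z^12, C_2 ≅ Z^8.

Boundary ∂_1: C_1 → C_0 sends each edge [p,q] (with p < q) to q − p. For instance
  ∂ef = f − e.
As a 6×12 matrix over Z this has rank 5, with invariant factors (1,1,1,1,1).

The boundary map ∂_2: C_2 → C_1 sends each 2-simplex [p,q,r] to [q,r] − [p,r] + [p,q]. For instance
  ∂bcd = cd − bd + bc,
  ∂bce = ce − be + bc.
The 12×8 boundary matrix has rank 7 and Smith normal form diag(1,1,1,1,1,1,1).

From H_k ≅ ker(∂_k) / im(∂_{k+1}) we obtain:

  H_2: rank ker ∂_2 − rank ∂_3 = (8 − 7) − 0 = 1, and there is no ∂_3, so H_2 ≅ Z.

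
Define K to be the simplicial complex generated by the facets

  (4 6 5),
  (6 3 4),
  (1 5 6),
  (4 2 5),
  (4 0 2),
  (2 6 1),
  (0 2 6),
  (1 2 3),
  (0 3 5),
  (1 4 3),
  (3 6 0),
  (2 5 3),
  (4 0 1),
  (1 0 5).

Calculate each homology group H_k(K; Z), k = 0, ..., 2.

H_0 ≅ Z,  H_1 ≅ Z^2,  H_2 ≅ Z.

We work with the vertex ordering 0 < 1 < 2 < 3 < 4 < 5 < 6. The simplices of K, each written with vertices in increasing order, are:

  0-simplices (7): [0], [1], [2], [3], [4], [5], [6]
  1-simplices (21): [0,1], [0,2], [0,3], [0,4], [0,5], [0,6], [1,2], [1,3], [1,4], [1,5], [1,6], [2,3], [2,4], [2,5], [2,6], [3,4], [3,5], [3,6], [4,5], [4,6], [5,6]
  2-simplices (14): [0,1,4], [0,1,5], [0,2,4], [0,2,6], [0,3,5], [0,3,6], [1,2,3], [1,2,6], [1,3,4], [1,5,6], [2,3,5], [2,4,5], [3,4,6], [4,5,6]

giving chain groups C_0 ≅ Z^7, C_1 ≅ Z^21, C_2 ≅ Z^14.

∂_1: C_1 → C_0 sends each edge [p,q] (with p < q) to q − p.
The 7×21 boundary matrix has rank 6 and Smith normal form diag(1,1,1,1,1,1).

∂_2: C_2 → C_1 acts by ∂[p,q,r] = [q,r] − [p,r] + [p,q]. For instance
  ∂[4,5,6] = [5,6] − [4,6] + [4,5],
  ∂[3,4,6] = [4,6] − [3,6] + [3,4].
This gives a 21×14 integer matrix of rank 13; reducing to Smith normal form yields diagonal entries (1,1,1,1,1,1,1,1,1,1,1,1,1).

From H_k ≅ ker(∂_k) / im(∂_{k+1}) we obtain:

  H_0: rank C_0 − rank ∂_1 = 7 − 6 = 1, and the invariant factors of ∂_1 are all 1, so H_0 = Z.
  H_1: rank ker ∂_1 − rank ∂_2 = (21 − 6) − 13 = 2, and the invariant factors of ∂_2 are all 1, so H_1 = Z^2.
  H_2: rank ker ∂_2 − rank ∂_3 = (14 − 13) − 0 = 1, and there is no ∂_3, so H_2 = Z.

(K is a triangulation of the torus T^2.)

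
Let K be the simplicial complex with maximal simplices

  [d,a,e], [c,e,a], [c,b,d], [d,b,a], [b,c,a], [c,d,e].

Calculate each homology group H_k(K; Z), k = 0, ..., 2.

H_0 ≅ Z,  H_1 = 0,  H_2 ≅ Z.

Fix the vertex order a < b < c < d < e and write every simplex with vertices in increasing order. Then dim K = 2 and the simplices of K are:

  0-simplices (5): a, b, c, d, e
  1-simplices (9): ab, ac, ad, ae, bc, bd, cd, ce, de
  2-simplices (6): abc, abd, ace, ade, bcd, cde

giving chain groups C_0 ≅ Z^5, C_1 ≅ Z^9, C_2 ≅ Z^6.

The boundary map ∂_1: C_1 → C_0 is given by ∂[p,q] = [q] − [p]. For instance
  ∂bd = d − b.
This gives a 5×9 integer matrix of rank 4; reducing to Smith normal form yields diagonal entries (1,1,1,1).

The boundary map ∂_2: C_2 → C_1 sends each 2-simplex [p,q,r] to [q,r] − [p,r] + [p,q]. For instance
  ∂bcd = cd − bd + bc,
  ∂abd = bd − ad + ab.
As a 9×6 matrix over Z this has rank 5, with invariant factors (1,1,1,1,1).

From H_k ≅ ker(∂_k) / im(∂_{k+1}) we obtain:

  H_0: rank C_0 − rank ∂_1 = 5 − 4 = 1, and the invariant factors of ∂_1 are all 1, so H_0 = Z.
  H_1: rank ker ∂_1 − rank ∂_2 = (9 − 4) − 5 = 0, and the invariant factors of ∂_2 are all 1, so H_1 = 0.
  H_2: rank ker ∂_2 − rank ∂_3 = (6 − 5) − 0 = 1, and there is no ∂_3, so H_2 = Z.

As a check, the Euler characteristic is 5 − 9 + 6 = 2, which agrees with 1 − 0 + 1 = 2.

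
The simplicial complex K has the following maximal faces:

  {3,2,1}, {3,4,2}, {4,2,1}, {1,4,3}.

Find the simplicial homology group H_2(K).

K has 4 vertices, 6 edges, 4 triangles.
rank ∂_2 = 3, rank ∂_3 = 0 ⇒ b_2 = 4 − 3 − 0 = 1. So H_2 = Z.

H_2 ≅ Z.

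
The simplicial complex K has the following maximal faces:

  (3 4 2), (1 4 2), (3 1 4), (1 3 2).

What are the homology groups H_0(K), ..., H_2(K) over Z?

Take the total order 1 < 2 < 3 < 4 on the vertex set. Then K (dimension 2) consists of the simplices:

  0-simplices (4): [1], [2], [3], [4]
  1-simplices (6): [1,2], [1,3], [1,4], [2,3], [2,4], [3,4]
  2-simplices (4): [1,2,3], [1,2,4], [1,3,4], [2,3,4]

so the chain groups are C_0 ≅ Z^4, C_1 ≅ Z^6, C_2 ≅ Z^4.

The boundary map ∂_1: C_1 → C_0 maps an edge to its endpoints' difference, ∂[p,q] = q − p. For instance
  ∂[1,2] = [2] − [1].
As a 4×6 matrix over Z this has rank 3, with invariant factors (1,1,1).

∂_2: C_2 → C_1 maps a triangle to the signed sum of its edges. For instance
  ∂[1,3,4] = [3,4] − [1,4] + [1,3],
  ∂[1,2,3] = [2,3] − [1,3] + [1,2].
As a 6×4 matrix over Z this has rank 3, with invariant factors (1,1,1).

Reading off H_k = ker ∂_k / im ∂_{k+1}:

  H_0: rank C_0 − rank ∂_1 = 4 − 3 = 1, and the invariant factors of ∂_1 are all 1, so H_0 = Z.
  H_1: rank ker ∂_1 − rank ∂_2 = (6 − 3) − 3 = 0, and the invariant factors of ∂_2 are all 1, so H_1 = 0.
  H_2: rank ker ∂_2 − rank ∂_3 = (4 − 3) − 0 = 1, and there is no ∂_3, so H_2 = Z.

As a check, the Euler characteristic is 4 − 6 + 4 = 2, which agrees with 1 − 0 + 1 = 2.

H_0 = Z,  H_1 = 0,  H_2 = Z.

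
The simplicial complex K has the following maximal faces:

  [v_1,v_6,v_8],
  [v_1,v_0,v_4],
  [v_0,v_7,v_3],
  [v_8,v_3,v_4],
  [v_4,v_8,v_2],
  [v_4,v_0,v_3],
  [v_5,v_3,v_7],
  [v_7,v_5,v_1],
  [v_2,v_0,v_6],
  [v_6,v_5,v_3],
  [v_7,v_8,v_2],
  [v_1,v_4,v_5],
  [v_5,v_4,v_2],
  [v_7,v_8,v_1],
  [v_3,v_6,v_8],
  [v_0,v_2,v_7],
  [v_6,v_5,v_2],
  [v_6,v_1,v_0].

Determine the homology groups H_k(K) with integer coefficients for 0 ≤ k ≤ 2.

Fix the vertex order v_0 < v_1 < v_2 < v_3 < v_4 < v_5 < v_6 < v_7 < v_8 and write every simplex with vertices in increasing order. Then dim K = 2 and the simplices of K are:

  0-simplices (9): [v_0], [v_1], [v_2], [v_3], [v_4], [v_5], [v_6], [v_7], [v_8]
  1-simplices (27): (27 of them)
  2-simplices (18): (18 of them)

Hence C_0 ≅ Z^9, C_1 ≅ Z^27, C_2 ≅ Z^18.

The boundary map ∂_1: C_1 → C_0 sends each edge [p,q] (with p < q) to q − p. For instance
  ∂[v_4,v_8] = [v_8] − [v_4].
This gives a 9×27 integer matrix of rank 8; reducing to Smith normal form yields diagonal entries (1,1,1,1,1,1,1,1).

∂_2: C_2 → C_1 maps a triangle to the signed sum of its edges. For instance
  ∂[v_0,v_1,v_6] = [v_1,v_6] − [v_0,v_6] + [v_0,v_1],
  ∂[v_3,v_6,v_8] = [v_6,v_8] − [v_3,v_8] + [v_3,v_6].
As a 27×18 matrix over Z this has rank 17, with invariant factors (1,1,1,1,1,1,1,1,1,1,1,1,1,1,1,1,1).

Reading off H_k = ker ∂_k / im ∂_{k+1}:

  H_0: rank C_0 − rank ∂_1 = 9 − 8 = 1, and the invariant factors of ∂_1 are all 1, so H_0 = Z.
  H_1: rank ker ∂_1 − rank ∂_2 = (27 − 8) − 17 = 2, and the invariant factors of ∂_2 are all 1, so H_1 = Z^2.
  H_2: rank ker ∂_2 − rank ∂_3 = (18 − 17) − 0 = 1, and there is no ∂_3, so H_2 = Z.

H_0 = Z,  H_1 = Z^2,  H_2 = Z.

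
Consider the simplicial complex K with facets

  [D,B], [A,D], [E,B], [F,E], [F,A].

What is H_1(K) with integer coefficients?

Order the vertices as A < B < D < E < F. Listing each simplex with vertices in this order, K has dimension 1 with simplices:

  0-simplices (5): A, B, D, E, F
  1-simplices (5): AD, AF, BD, BE, EF

giving chain groups C_0 ≅ Z^5, C_1 ≅ Z^5.

The boundary map ∂_1: C_1 → C_0 maps an edge to its endpoints' difference, ∂[p,q] = q − p.
The 5×5 boundary matrix has rank 4 and Smith normal form diag(1,1,1,1).

Now H_k = ker ∂_k / im ∂_{k+1}, so:

  H_1: rank ker ∂_1 − rank ∂_2 = (5 − 4) − 0 = 1, and there is no ∂_2, so H_1 ≅ Z.

(K is a triangulation of the circle S^1.)

H_1 = Z.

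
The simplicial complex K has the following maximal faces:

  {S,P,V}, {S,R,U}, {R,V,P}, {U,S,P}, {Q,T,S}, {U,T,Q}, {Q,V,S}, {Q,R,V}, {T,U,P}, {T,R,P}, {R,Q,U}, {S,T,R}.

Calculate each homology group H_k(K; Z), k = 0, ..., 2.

H_0 ≅ Z,  H_1 ≅ Z_2,  H_2 = 0.

Order the vertices as P < Q < R < S < T < U < V. Listing each simplex with vertices in this order, K has dimension 2 with simplices:

  0-simplices (7): P, Q, R, S, T, U, V
  1-simplices (18): PR, PS, PT, PU, PV, QR, QS, QT, QU, QV, RS, RT, RU, RV, ST, SU, SV, TU
  2-simplices (12): PRT, PRV, PSU, PSV, PTU, QRU, QRV, QST, QSV, QTU, RST, RSU

so the chain groups are C_0 ≅ Z^7, C_1 ≅ Z^18, C_2 ≅ Z^12.

The boundary map ∂_1: C_1 → C_0 sends each edge [p,q] (with p < q) to q − p.
The 7×18 boundary matrix has rank 6 and Smith normal form diag(1,1,1,1,1,1).

The boundary map ∂_2: C_2 → C_1 sends each 2-simplex [p,q,r] to [q,r] − [p,r] + [p,q]. For instance
  ∂QST = ST − QT + QS,
  ∂QRV = RV − QV + QR.
The resulting 18×12 matrix has rank 12, and its Smith normal form has invariant factors (1,1,1,1,1,1,1,1,1,1,1,2).

Now H_k = ker ∂_k / im ∂_{k+1}, so:

  H_0: rank C_0 − rank ∂_1 = 7 − 6 = 1, and the invariant factors of ∂_1 are all 1, so H_0 ≅ Z.
  H_1: rank ker ∂_1 − rank ∂_2 = (18 − 6) − 12 = 0, and ∂_2 has invariant factor 2 > 1, so H_1 ≅ Z_2.
  H_2: rank ker ∂_2 − rank ∂_3 = (12 − 12) − 0 = 0, and there is no ∂_3, so H_2 ≅ 0.

As a check, the Euler characteristic is 7 − 18 + 12 = 1, which agrees with 1 − 0 + 0 = 1.
(K is a triangulation of the real projective plane RP^2.)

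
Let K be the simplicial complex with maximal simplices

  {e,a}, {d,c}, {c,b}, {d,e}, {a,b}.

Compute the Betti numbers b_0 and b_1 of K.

Take the total order a < b < c < d < e on the vertex set. Then K (dimension 1) consists of the simplices:

  0-simplices (5): a, b, c, d, e
  1-simplices (5): ab, ae, bc, cd, de

Hence C_0 ≅ Z^5, C_1 ≅ Z^5.

The boundary map ∂_1: C_1 → C_0 is given by ∂[p,q] = [q] − [p]. For instance
  ∂bc = c − b.
The 5×5 boundary matrix has rank 4 and Smith normal form diag(1,1,1,1).

Reading off H_k = ker ∂_k / im ∂_{k+1}:

  H_0: rank C_0 − rank ∂_1 = 5 − 4 = 1, and the invariant factors of ∂_1 are all 1, so H_0 = Z.
  H_1: rank ker ∂_1 − rank ∂_2 = (5 − 4) − 0 = 1, and there is no ∂_2, so H_1 = Z.

Hence the Betti numbers are b_0 = 1, b_1 = 1.

b_0 = 1, b_1 = 1.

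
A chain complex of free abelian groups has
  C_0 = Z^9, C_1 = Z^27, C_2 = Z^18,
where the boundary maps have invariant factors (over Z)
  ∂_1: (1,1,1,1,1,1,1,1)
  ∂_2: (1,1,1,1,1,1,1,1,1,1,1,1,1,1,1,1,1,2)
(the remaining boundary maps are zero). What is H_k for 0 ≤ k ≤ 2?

H_0: b_0 = 9 − 0 − 8 = 1; torsion from ∂_1 factors > 1: none. So H_0 = Z.
H_1: b_1 = 27 − 8 − 18 = 1; torsion from ∂_2 factors > 1: [2]. So H_1 = Z ⊕ Z/2.
H_2: b_2 = 18 − 18 − 0 = 0; torsion from ∂_3 factors > 1: none. So H_2 = 0.

H_0 = Z,  H_1 = Z ⊕ Z/2,  H_2 = 0.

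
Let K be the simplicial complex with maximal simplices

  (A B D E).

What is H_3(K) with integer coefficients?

Take the total order A < B < D < E on the vertex set. Then K (dimension 3) consists of the simplices:

  0-simplices (4): A, B, D, E
  1-simplices (6): AB, AD, AE, BD, BE, DE
  2-simplices (4): ABD, ABE, ADE, BDE
  3-simplices (1): ABDE

Hence C_0 ≅ Z^4, C_1 ≅ Z^6, C_2 ≅ Z^4, C_3 ≅ Z^1.

∂_1: C_1 → C_0 is given by ∂[p,q] = [q] − [p].
The resulting 4×6 matrix has rank 3, and its Smith normal form has invariant factors (1,1,1).

The boundary map ∂_2: C_2 → C_1 maps a triangle to the signed sum of its edges. For instance
  ∂ABD = BD − AD + AB,
  ∂ABE = BE − AE + AB.
This gives a 6×4 integer matrix of rank 3; reducing to Smith normal form yields diagonal entries (1,1,1).

∂_3: C_3 → C_2 sends each 3-simplex σ to the alternating sum Σ_i (−1)^i (σ with its i-th vertex removed). For instance
  ∂ABDE = BDE − ADE + ABE − ABD.
As a 4×1 matrix over Z this has rank 1, with invariant factors (1).

Now H_k = ker ∂_k / im ∂_{k+1}, so:

  H_3: rank ker ∂_3 − rank ∂_4 = (1 − 1) − 0 = 0, and there is no ∂_4, so H_3 ≅ 0.

(K is a triangulation of the 3-simplex.)

H_3 = 0.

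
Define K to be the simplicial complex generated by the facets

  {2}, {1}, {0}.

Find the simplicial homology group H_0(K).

H_0 = Z^3.

Order the vertices as 0 < 1 < 2. Listing each simplex with vertices in this order, K has dimension 0 with simplices:

  0-simplices (3): [0], [1], [2]

giving chain groups C_0 ≅ Z^3.

Computing H_k = (kernel of ∂_k) / (image of ∂_{k+1}):

  H_0: rank C_0 − rank ∂_1 = 3 − 0 = 3, and there is no ∂_1, so H_0 ≅ Z^3.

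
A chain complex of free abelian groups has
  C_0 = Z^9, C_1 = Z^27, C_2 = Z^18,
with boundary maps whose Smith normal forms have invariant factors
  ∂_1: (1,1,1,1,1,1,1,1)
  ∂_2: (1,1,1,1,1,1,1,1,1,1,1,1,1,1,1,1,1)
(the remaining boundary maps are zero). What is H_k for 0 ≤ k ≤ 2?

H_0 ≅ Z,  H_1 ≅ Z^2,  H_2 ≅ Z.

H_0: b_0 = 9 − 0 − 8 = 1; torsion from ∂_1 factors > 1: none. So H_0 ≅ Z.
H_1: b_1 = 27 − 8 − 17 = 2; torsion from ∂_2 factors > 1: none. So H_1 ≅ Z^2.
H_2: b_2 = 18 − 17 − 0 = 1; torsion from ∂_3 factors > 1: none. So H_2 ≅ Z.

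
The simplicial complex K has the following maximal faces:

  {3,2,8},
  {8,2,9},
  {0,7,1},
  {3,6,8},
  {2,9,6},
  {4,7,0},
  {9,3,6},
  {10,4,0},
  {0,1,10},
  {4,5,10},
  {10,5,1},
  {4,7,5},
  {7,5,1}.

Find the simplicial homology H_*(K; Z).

K has 11 vertices, 22 edges, 13 triangles.
rank ∂_0 = 0, rank ∂_1 = 9 ⇒ b_0 = 11 − 0 − 9 = 2; all invariant factors of ∂_1 are 1 so no torsion. So H_0 = Z^2.
rank ∂_1 = 9, rank ∂_2 = 12 ⇒ b_1 = 22 − 9 − 12 = 1; all invariant factors of ∂_2 are 1 so no torsion. So H_1 = Z.
rank ∂_2 = 12, rank ∂_3 = 0 ⇒ b_2 = 13 − 12 − 0 = 1. So H_2 = Z.

H_0 ≅ Z^2,  H_1 ≅ Z,  H_2 ≅ Z.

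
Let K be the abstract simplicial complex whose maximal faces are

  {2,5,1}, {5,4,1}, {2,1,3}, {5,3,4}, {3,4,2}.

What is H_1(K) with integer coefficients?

Order the vertices as 1 < 2 < 3 < 4 < 5. Listing each simplex with vertices in this order, K has dimension 2 with simplices:

  0-simplices (5): [1], [2], [3], [4], [5]
  1-simplices (10): [1,2], [1,3], [1,4], [1,5], [2,3], [2,4], [2,5], [3,4], [3,5], [4,5]
  2-simplices (5): [1,2,3], [1,2,5], [1,4,5], [2,3,4], [3,4,5]

Hence C_0 ≅ Z^5, C_1 ≅ Z^10, C_2 ≅ Z^5.

Boundary ∂_1: C_1 → C_0 maps an edge to its endpoints' difference, ∂[p,q] = q − p. For instance
  ∂[2,3] = [3] − [2].
As a 5×10 matrix over Z this has rank 4, with invariant factors (1,1,1,1).

The boundary map ∂_2: C_2 → C_1 acts by ∂[p,q,r] = [q,r] − [p,r] + [p,q]. For instance
  ∂[1,4,5] = [4,5] − [1,5] + [1,4],
  ∂[2,3,4] = [3,4] − [2,4] + [2,3].
As a 10×5 matrix over Z this has rank 5, with invariant factors (1,1,1,1,1).

Now H_k = ker ∂_k / im ∂_{k+1}, so:

  H_1: rank ker ∂_1 − rank ∂_2 = (10 − 4) − 5 = 1, and the invariant factors of ∂_2 are all 1, so H_1 = Z.

H_1 ≅ Z.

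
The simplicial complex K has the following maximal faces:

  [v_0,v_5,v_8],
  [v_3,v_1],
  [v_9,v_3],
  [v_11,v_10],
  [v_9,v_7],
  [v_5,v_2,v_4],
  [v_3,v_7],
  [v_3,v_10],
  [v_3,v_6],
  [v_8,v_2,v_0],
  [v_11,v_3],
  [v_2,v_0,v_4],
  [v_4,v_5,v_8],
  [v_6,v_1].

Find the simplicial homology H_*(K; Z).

H_0 ≅ Z^2,  H_1 ≅ Z^4,  H_2 = 0.

Fix the vertex order v_0 < v_1 < v_2 < v_3 < v_4 < v_5 < v_6 < v_7 < v_8 < v_9 < v_10 < v_11 and write every simplex with vertices in increasing order. Then dim K = 2 and the simplices of K are:

  0-simplices (12): [v_0], [v_1], [v_2], [v_3], [v_4], [v_5], [v_6], [v_7], [v_8], [v_9], [v_10], [v_11]
  1-simplices (19): (19 of them)
  2-simplices (5): [v_0,v_2,v_4], [v_0,v_2,v_8], [v_0,v_5,v_8], [v_2,v_4,v_5], [v_4,v_5,v_8]

so the chain groups are C_0 ≅ Z^12, C_1 ≅ Z^19, C_2 ≅ Z^5.

The boundary map ∂_1: C_1 → C_0 is given by ∂[p,q] = [q] − [p]. For instance
  ∂[v_0,v_5] = [v_5] − [v_0].
This gives a 12×19 integer matrix of rank 10; reducing to Smith normal form yields diagonal entries (1,1,1,1,1,1,1,1,1,1).

Boundary ∂_2: C_2 → C_1 acts by ∂[p,q,r] = [q,r] − [p,r] + [p,q]. For instance
  ∂[v_0,v_2,v_4] = [v_2,v_4] − [v_0,v_4] + [v_0,v_2],
  ∂[v_4,v_5,v_8] = [v_5,v_8] − [v_4,v_8] + [v_4,v_5].
The resulting 19×5 matrix has rank 5, and its Smith normal form has invariant factors (1,1,1,1,1).

Reading off H_k = ker ∂_k / im ∂_{k+1}:

  H_0: rank C_0 − rank ∂_1 = 12 − 10 = 2, and the invariant factors of ∂_1 are all 1, so H_0 = Z^2.
  H_1: rank ker ∂_1 − rank ∂_2 = (19 − 10) − 5 = 4, and the invariant factors of ∂_2 are all 1, so H_1 = Z^4.
  H_2: rank ker ∂_2 − rank ∂_3 = (5 − 5) − 0 = 0, and there is no ∂_3, so H_2 = 0.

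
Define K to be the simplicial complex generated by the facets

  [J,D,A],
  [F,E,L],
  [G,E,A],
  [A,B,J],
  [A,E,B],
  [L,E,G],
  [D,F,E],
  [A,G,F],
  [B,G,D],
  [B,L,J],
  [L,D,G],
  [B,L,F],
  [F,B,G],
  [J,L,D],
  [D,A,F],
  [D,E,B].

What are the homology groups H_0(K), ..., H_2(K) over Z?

H_0 ≅ Z,  H_1 ≅ Z^2,  H_2 ≅ Z.

We work with the vertex ordering A < B < D < E < F < G < J < L. The simplices of K, each written with vertices in increasing order, are:

  0-simplices (8): A, B, D, E, F, G, J, L
  1-simplices (24): AB, AD, AE, AF, AG, AJ, BD, BE, BF, BG, BJ, BL, DE, DF, DG, DJ, DL, EF, EG, EL, FG, FL, GL, JL
  2-simplices (16): ABE, ABJ, ADF, ADJ, AEG, AFG, BDE, BDG, BFG, BFL, BJL, DEF, DGL, DJL, EFL, EGL

so the chain groups are C_0 ≅ Z^8, C_1 ≅ Z^24, C_2 ≅ Z^16.

Boundary ∂_1: C_1 → C_0 maps an edge to its endpoints' difference, ∂[p,q] = q − p. For instance
  ∂DG = G − D.
This gives a 8×24 integer matrix of rank 7; reducing to Smith normal form yields diagonal entries (1,1,1,1,1,1,1).

∂_2: C_2 → C_1 maps a triangle to the signed sum of its edges. For instance
  ∂BFL = FL − BL + BF,
  ∂EFL = FL − EL + EF.
As a 24×16 matrix over Z this has rank 15, with invariant factors (1,1,1,1,1,1,1,1,1,1,1,1,1,1,1).

Reading off H_k = ker ∂_k / im ∂_{k+1}:

  H_0: rank C_0 − rank ∂_1 = 8 − 7 = 1, and the invariant factors of ∂_1 are all 1, so H_0 = Z.
  H_1: rank ker ∂_1 − rank ∂_2 = (24 − 7) − 15 = 2, and the invariant factors of ∂_2 are all 1, so H_1 = Z^2.
  H_2: rank ker ∂_2 − rank ∂_3 = (16 − 15) − 0 = 1, and there is no ∂_3, so H_2 = Z.

(K is a triangulation of the torus T^2.)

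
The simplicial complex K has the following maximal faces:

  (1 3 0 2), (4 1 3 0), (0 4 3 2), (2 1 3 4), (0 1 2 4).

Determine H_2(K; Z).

H_2 ≅ 0.

We work with the vertex ordering 0 < 1 < 2 < 3 < 4. The simplices of K, each written with vertices in increasing order, are:

  0-simplices (5): [0], [1], [2], [3], [4]
  1-simplices (10): [0,1], [0,2], [0,3], [0,4], [1,2], [1,3], [1,4], [2,3], [2,4], [3,4]
  2-simplices (10): [0,1,2], [0,1,3], [0,1,4], [0,2,3], [0,2,4], [0,3,4], [1,2,3], [1,2,4], [1,3,4], [2,3,4]
  3-simplices (5): [0,1,2,3], [0,1,2,4], [0,1,3,4], [0,2,3,4], [1,2,3,4]

giving chain groups C_0 ≅ Z^5, C_1 ≅ Z^10, C_2 ≅ Z^10, C_3 ≅ Z^5.

The boundary map ∂_1: C_1 → C_0 sends each edge [p,q] (with p < q) to q − p. For instance
  ∂[2,3] = [3] − [2].
The 5×10 boundary matrix has rank 4 and Smith normal form diag(1,1,1,1).

Boundary ∂_2: C_2 → C_1 maps a triangle to the signed sum of its edges. For instance
  ∂[1,2,4] = [2,4] − [1,4] + [1,2],
  ∂[0,1,3] = [1,3] − [0,3] + [0,1].
As a 10×10 matrix over Z this has rank 6, with invariant factors (1,1,1,1,1,1).

The boundary map ∂_3: C_3 → C_2 sends each 3-simplex σ to the alternating sum Σ_i (−1)^i (σ with its i-th vertex removed). For instance
  ∂[0,2,3,4] = [2,3,4] − [0,3,4] + [0,2,4] − [0,2,3],
  ∂[0,1,2,3] = [1,2,3] − [0,2,3] + [0,1,3] − [0,1,2].
The resulting 10×5 matrix has rank 4, and its Smith normal form has invariant factors (1,1,1,1).

Reading off H_k = ker ∂_k / im ∂_{k+1}:

  H_2: rank ker ∂_2 − rank ∂_3 = (10 − 6) − 4 = 0, and the invariant factors of ∂_3 are all 1, so H_2 ≅ 0.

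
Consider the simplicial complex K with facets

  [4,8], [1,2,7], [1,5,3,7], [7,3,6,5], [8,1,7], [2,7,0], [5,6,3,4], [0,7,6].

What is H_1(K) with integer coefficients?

H_1 = Z.

We work with the vertex ordering 0 < 1 < 2 < 3 < 4 < 5 < 6 < 7 < 8. The simplices of K, each written with vertices in increasing order, are:

  0-simplices (9): [0], [1], [2], [3], [4], [5], [6], [7], [8]
  1-simplices (20): [0,2], [0,6], [0,7], [1,2], [1,3], [1,5], [1,7], [1,8], [2,7], [3,4], [3,5], [3,6], [3,7], [4,5], [4,6], [4,8], [5,6], [5,7], [6,7], [7,8]
  2-simplices (14): [0,2,7], [0,6,7], [1,2,7], [1,3,5], [1,3,7], [1,5,7], [1,7,8], [3,4,5], [3,4,6], [3,5,6], [3,5,7], [3,6,7], [4,5,6], [5,6,7]
  3-simplices (3): [1,3,5,7], [3,4,5,6], [3,5,6,7]

giving chain groups C_0 ≅ Z^9, C_1 ≅ Z^20, C_2 ≅ Z^14, C_3 ≅ Z^3.

∂_1: C_1 → C_0 is given by ∂[p,q] = [q] − [p]. For instance
  ∂[3,5] = [5] − [3].
As a 9×20 matrix over Z this has rank 8, with invariant factors (1,1,1,1,1,1,1,1).

Boundary ∂_2: C_2 → C_1 maps a triangle to the signed sum of its edges. For instance
  ∂[3,6,7] = [6,7] − [3,7] + [3,6],
  ∂[3,5,7] = [5,7] − [3,7] + [3,5].
The 20×14 boundary matrix has rank 11 and Smith normal form diag(1,1,1,1,1,1,1,1,1,1,1).

∂_3: C_3 → C_2 sends each 3-simplex σ to the alternating sum Σ_i (−1)^i (σ with its i-th vertex removed). For instance
  ∂[3,4,5,6] = [4,5,6] − [3,5,6] + [3,4,6] − [3,4,5],
  ∂[1,3,5,7] = [3,5,7] − [1,5,7] + [1,3,7] − [1,3,5].
As a 14×3 matrix over Z this has rank 3, with invariant factors (1,1,1).

Computing H_k = (kernel of ∂_k) / (image of ∂_{k+1}):

  H_1: rank ker ∂_1 − rank ∂_2 = (20 − 8) − 11 = 1, and the invariant factors of ∂_2 are all 1, so H_1 = Z.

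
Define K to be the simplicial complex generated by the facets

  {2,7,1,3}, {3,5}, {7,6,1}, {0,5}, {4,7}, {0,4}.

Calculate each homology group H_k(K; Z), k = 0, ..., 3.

H_0 = Z,  H_1 = Z,  H_2 = 0,  H_3 = 0.

Fix the vertex order 0 < 1 < 2 < 3 < 4 < 5 < 6 < 7 and write every simplex with vertices in increasing order. Then dim K = 3 and the simplices of K are:

  0-simplices (8): [0], [1], [2], [3], [4], [5], [6], [7]
  1-simplices (12): [0,4], [0,5], [1,2], [1,3], [1,6], [1,7], [2,3], [2,7], [3,5], [3,7], [4,7], [6,7]
  2-simplices (5): [1,2,3], [1,2,7], [1,3,7], [1,6,7], [2,3,7]
  3-simplices (1): [1,2,3,7]

Hence C_0 ≅ Z^8, C_1 ≅ Z^12, C_2 ≅ Z^5, C_3 ≅ Z^1.

The boundary map ∂_1: C_1 → C_0 sends each edge [p,q] (with p < q) to q − p. For instance
  ∂[0,4] = [4] − [0].
The resulting 8×12 matrix has rank 7, and its Smith normal form has invariant factors (1,1,1,1,1,1,1).

∂_2: C_2 → C_1 sends each 2-simplex [p,q,r] to [q,r] − [p,r] + [p,q]. For instance
  ∂[1,2,7] = [2,7] − [1,7] + [1,2],
  ∂[1,2,3] = [2,3] − [1,3] + [1,2].
The 12×5 boundary matrix has rank 4 and Smith normal form diag(1,1,1,1).

∂_3: C_3 → C_2 sends each 3-simplex σ to the alternating sum Σ_i (−1)^i (σ with its i-th vertex removed). For instance
  ∂[1,2,3,7] = [2,3,7] − [1,3,7] + [1,2,7] − [1,2,3].
As a 5×1 matrix over Z this has rank 1, with invariant factors (1).

Reading off H_k = ker ∂_k / im ∂_{k+1}:

  H_0: rank C_0 − rank ∂_1 = 8 − 7 = 1, and the invariant factors of ∂_1 are all 1, so H_0 ≅ Z.
  H_1: rank ker ∂_1 − rank ∂_2 = (12 − 7) − 4 = 1, and the invariant factors of ∂_2 are all 1, so H_1 ≅ Z.
  H_2: rank ker ∂_2 − rank ∂_3 = (5 − 4) − 1 = 0, and the invariant factors of ∂_3 are all 1, so H_2 ≅ 0.
  H_3: rank ker ∂_3 − rank ∂_4 = (1 − 1) − 0 = 0, and there is no ∂_4, so H_3 ≅ 0.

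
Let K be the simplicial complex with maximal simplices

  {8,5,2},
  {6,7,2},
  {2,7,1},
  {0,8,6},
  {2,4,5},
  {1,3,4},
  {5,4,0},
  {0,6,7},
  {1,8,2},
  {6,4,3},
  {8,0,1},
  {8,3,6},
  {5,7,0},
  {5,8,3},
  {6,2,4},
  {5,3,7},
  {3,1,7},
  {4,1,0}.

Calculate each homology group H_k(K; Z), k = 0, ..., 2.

H_0 = Z,  H_1 = Z^2,  H_2 = Z.

We work with the vertex ordering 0 < 1 < 2 < 3 < 4 < 5 < 6 < 7 < 8. The simplices of K, each written with vertices in increasing order, are:

  0-simplices (9): [0], [1], [2], [3], [4], [5], [6], [7], [8]
  1-simplices (27): (27 of them)
  2-simplices (18): [0,1,4], [0,1,8], [0,4,5], [0,5,7], [0,6,7], [0,6,8], [1,2,7], [1,2,8], [1,3,4], [1,3,7], [2,4,5], [2,4,6], [2,5,8], [2,6,7], [3,4,6], [3,5,7], [3,5,8], [3,6,8]

so the chain groups are C_0 ≅ Z^9, C_1 ≅ Z^27, C_2 ≅ Z^18.

The boundary map ∂_1: C_1 → C_0 is given by ∂[p,q] = [q] − [p]. For instance
  ∂[5,7] = [7] − [5].
As a 9×27 matrix over Z this has rank 8, with invariant factors (1,1,1,1,1,1,1,1).

∂_2: C_2 → C_1 maps a triangle to the signed sum of its edges. For instance
  ∂[3,4,6] = [4,6] − [3,6] + [3,4],
  ∂[2,6,7] = [6,7] − [2,7] + [2,6].
As a 27×18 matrix over Z this has rank 17, with invariant factors (1,1,1,1,1,1,1,1,1,1,1,1,1,1,1,1,1).

Computing H_k = (kernel of ∂_k) / (image of ∂_{k+1}):

  H_0: rank C_0 − rank ∂_1 = 9 − 8 = 1, and the invariant factors of ∂_1 are all 1, so H_0 = Z.
  H_1: rank ker ∂_1 − rank ∂_2 = (27 − 8) − 17 = 2, and the invariant factors of ∂_2 are all 1, so H_1 = Z^2.
  H_2: rank ker ∂_2 − rank ∂_3 = (18 − 17) − 0 = 1, and there is no ∂_3, so H_2 = Z.

(K is a triangulation of the torus T^2.)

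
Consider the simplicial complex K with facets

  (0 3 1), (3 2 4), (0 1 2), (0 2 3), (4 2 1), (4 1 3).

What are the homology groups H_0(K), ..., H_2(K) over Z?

H_0 ≅ Z,  H_1 = 0,  H_2 ≅ Z.

We work with the vertex ordering 0 < 1 < 2 < 3 < 4. The simplices of K, each written with vertices in increasing order, are:

  0-simplices (5): [0], [1], [2], [3], [4]
  1-simplices (9): [0,1], [0,2], [0,3], [1,2], [1,3], [1,4], [2,3], [2,4], [3,4]
  2-simplices (6): [0,1,2], [0,1,3], [0,2,3], [1,2,4], [1,3,4], [2,3,4]

so the chain groups are C_0 ≅ Z^5, C_1 ≅ Z^9, C_2 ≅ Z^6.

The boundary map ∂_1: C_1 → C_0 sends each edge [p,q] (with p < q) to q − p. For instance
  ∂[0,3] = [3] − [0].
This gives a 5×9 integer matrix of rank 4; reducing to Smith normal form yields diagonal entries (1,1,1,1).

The boundary map ∂_2: C_2 → C_1 maps a triangle to the signed sum of its edges. For instance
  ∂[0,1,3] = [1,3] − [0,3] + [0,1],
  ∂[0,1,2] = [1,2] − [0,2] + [0,1].
As a 9×6 matrix over Z this has rank 5, with invariant factors (1,1,1,1,1).

From H_k ≅ ker(∂_k) / im(∂_{k+1}) we obtain:

  H_0: rank C_0 − rank ∂_1 = 5 − 4 = 1, and the invariant factors of ∂_1 are all 1, so H_0 ≅ Z.
  H_1: rank ker ∂_1 − rank ∂_2 = (9 − 4) − 5 = 0, and the invariant factors of ∂_2 are all 1, so H_1 ≅ 0.
  H_2: rank ker ∂_2 − rank ∂_3 = (6 − 5) − 0 = 1, and there is no ∂_3, so H_2 ≅ Z.

(K is a triangulation of the 2-sphere S^2.)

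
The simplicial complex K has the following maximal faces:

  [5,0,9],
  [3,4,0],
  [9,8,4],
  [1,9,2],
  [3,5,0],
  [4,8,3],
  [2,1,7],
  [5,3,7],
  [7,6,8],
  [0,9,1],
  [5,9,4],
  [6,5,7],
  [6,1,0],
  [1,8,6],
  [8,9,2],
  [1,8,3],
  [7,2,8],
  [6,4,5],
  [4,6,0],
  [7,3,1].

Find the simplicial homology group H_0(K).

K has 10 vertices, 30 edges, 20 triangles.
rank ∂_0 = 0, rank ∂_1 = 9 ⇒ b_0 = 10 − 0 − 9 = 1; all invariant factors of ∂_1 are 1 so no torsion. So H_0 ≅ Z.

H_0 = Z.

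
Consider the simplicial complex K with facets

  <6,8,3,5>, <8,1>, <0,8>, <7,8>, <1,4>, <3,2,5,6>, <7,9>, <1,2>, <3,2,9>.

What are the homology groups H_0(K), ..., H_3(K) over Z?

H_0 ≅ Z,  H_1 ≅ Z^2,  H_2 = 0,  H_3 = 0.

Order the vertices as 0 < 1 < 2 < 3 < 4 < 5 < 6 < 7 < 8 < 9. Listing each simplex with vertices in this order, K has dimension 3 with simplices:

  0-simplices (10): [0], [1], [2], [3], [4], [5], [6], [7], [8], [9]
  1-simplices (17): [0,8], [1,2], [1,4], [1,8], [2,3], [2,5], [2,6], [2,9], [3,5], [3,6], [3,8], [3,9], [5,6], [5,8], [6,8], [7,8], [7,9]
  2-simplices (8): [2,3,5], [2,3,6], [2,3,9], [2,5,6], [3,5,6], [3,5,8], [3,6,8], [5,6,8]
  3-simplices (2): [2,3,5,6], [3,5,6,8]

Hence C_0 ≅ Z^10, C_1 ≅ Z^17, C_2 ≅ Z^8, C_3 ≅ Z^2.

The boundary map ∂_1: C_1 → C_0 maps an edge to its endpoints' difference, ∂[p,q] = q − p. For instance
  ∂[2,3] = [3] − [2].
As a 10×17 matrix over Z this has rank 9, with invariant factors (1,1,1,1,1,1,1,1,1).

The boundary map ∂_2: C_2 → C_1 acts by ∂[p,q,r] = [q,r] − [p,r] + [p,q]. For instance
  ∂[3,6,8] = [6,8] − [3,8] + [3,6],
  ∂[5,6,8] = [6,8] − [5,8] + [5,6].
This gives a 17×8 integer matrix of rank 6; reducing to Smith normal form yields diagonal entries (1,1,1,1,1,1).

The boundary map ∂_3: C_3 → C_2 sends each 3-simplex σ to the alternating sum Σ_i (−1)^i (σ with its i-th vertex removed). For instance
  ∂[3,5,6,8] = [5,6,8] − [3,6,8] + [3,5,8] − [3,5,6],
  ∂[2,3,5,6] = [3,5,6] − [2,5,6] + [2,3,6] − [2,3,5].
As a 8×2 matrix over Z this has rank 2, with invariant factors (1,1).

From H_k ≅ ker(∂_k) / im(∂_{k+1}) we obtain:

  H_0: rank C_0 − rank ∂_1 = 10 − 9 = 1, and the invariant factors of ∂_1 are all 1, so H_0 = Z.
  H_1: rank ker ∂_1 − rank ∂_2 = (17 − 9) − 6 = 2, and the invariant factors of ∂_2 are all 1, so H_1 = Z^2.
  H_2: rank ker ∂_2 − rank ∂_3 = (8 − 6) − 2 = 0, and the invariant factors of ∂_3 are all 1, so H_2 = 0.
  H_3: rank ker ∂_3 − rank ∂_4 = (2 − 2) − 0 = 0, and there is no ∂_4, so H_3 = 0.

As a check, the Euler characteristic is 10 − 17 + 8 − 2 = -1, which agrees with 1 − 2 + 0 − 0 = -1.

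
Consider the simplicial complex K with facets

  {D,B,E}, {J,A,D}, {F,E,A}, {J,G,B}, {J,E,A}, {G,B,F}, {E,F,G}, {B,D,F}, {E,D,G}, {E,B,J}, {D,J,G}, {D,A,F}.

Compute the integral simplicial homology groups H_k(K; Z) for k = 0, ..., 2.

Order the vertices as A < B < D < E < F < G < J. Listing each simplex with vertices in this order, K has dimension 2 with simplices:

  0-simplices (7): A, B, D, E, F, G, J
  1-simplices (18): AD, AE, AF, AJ, BD, BE, BF, BG, BJ, DE, DF, DG, DJ, EF, EG, EJ, FG, GJ
  2-simplices (12): ADF, ADJ, AEF, AEJ, BDE, BDF, BEJ, BFG, BGJ, DEG, DGJ, EFG

Hence C_0 ≅ Z^7, C_1 ≅ Z^18, C_2 ≅ Z^12.

The boundary map ∂_1: C_1 → C_0 maps an edge to its endpoints' difference, ∂[p,q] = q − p.
The resulting 7×18 matrix has rank 6, and its Smith normal form has invariant factors (1,1,1,1,1,1).

Boundary ∂_2: C_2 → C_1 maps a triangle to the signed sum of its edges. For instance
  ∂BFG = FG − BG + BF,
  ∂ADJ = DJ − AJ + AD.
The resulting 18×12 matrix has rank 12, and its Smith normal form has invariant factors (1,1,1,1,1,1,1,1,1,1,1,2).

Computing H_k = (kernel of ∂_k) / (image of ∂_{k+1}):

  H_0: rank C_0 − rank ∂_1 = 7 − 6 = 1, and the invariant factors of ∂_1 are all 1, so H_0 ≅ Z.
  H_1: rank ker ∂_1 − rank ∂_2 = (18 − 6) − 12 = 0, and ∂_2 has invariant factor 2 > 1, so H_1 ≅ Z/2.
  H_2: rank ker ∂_2 − rank ∂_3 = (12 − 12) − 0 = 0, and there is no ∂_3, so H_2 ≅ 0.

(K is a triangulation of the real projective plane RP^2.)

H_0 = Z,  H_1 = Z/2,  H_2 = 0.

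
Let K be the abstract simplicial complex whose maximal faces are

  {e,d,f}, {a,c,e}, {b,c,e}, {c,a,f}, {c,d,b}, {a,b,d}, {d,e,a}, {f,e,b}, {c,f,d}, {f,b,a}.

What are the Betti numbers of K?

Take the total order a < b < c < d < e < f on the vertex set. Then K (dimension 2) consists of the simplices:

  0-simplices (6): a, b, c, d, e, f
  1-simplices (15): ab, ac, ad, ae, af, bc, bd, be, bf, cd, ce, cf, de, df, ef
  2-simplices (10): abd, abf, ace, acf, ade, bcd, bce, bef, cdf, def

giving chain groups C_0 ≅ Z^6, C_1 ≅ Z^15, C_2 ≅ Z^10.

Boundary ∂_1: C_1 → C_0 is given by ∂[p,q] = [q] − [p]. For instance
  ∂bf = f − b.
This gives a 6×15 integer matrix of rank 5; reducing to Smith normal form yields diagonal entries (1,1,1,1,1).

Boundary ∂_2: C_2 → C_1 acts by ∂[p,q,r] = [q,r] − [p,r] + [p,q]. For instance
  ∂ade = de − ae + ad,
  ∂abd = bd − ad + ab.
The resulting 15×10 matrix has rank 10, and its Smith normal form has invariant factors (1,1,1,1,1,1,1,1,1,2).

Computing H_k = (kernel of ∂_k) / (image of ∂_{k+1}):

  H_0: rank C_0 − rank ∂_1 = 6 − 5 = 1, and the invariant factors of ∂_1 are all 1, so H_0 = Z.
  H_1: rank ker ∂_1 − rank ∂_2 = (15 − 5) − 10 = 0, and ∂_2 has invariant factor 2 > 1, so H_1 = Z_2.
  H_2: rank ker ∂_2 − rank ∂_3 = (10 − 10) − 0 = 0, and there is no ∂_3, so H_2 = 0.

Hence the Betti numbers are b_0 = 1, b_1 = 0, b_2 = 0.

b_0 = 1, b_1 = 0, b_2 = 0.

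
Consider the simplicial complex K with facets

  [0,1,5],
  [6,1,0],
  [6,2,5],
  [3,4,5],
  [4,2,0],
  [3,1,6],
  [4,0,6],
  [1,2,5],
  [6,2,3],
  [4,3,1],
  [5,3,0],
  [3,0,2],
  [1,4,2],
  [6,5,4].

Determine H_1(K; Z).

Fix the vertex order 0 < 1 < 2 < 3 < 4 < 5 < 6 and write every simplex with vertices in increasing order. Then dim K = 2 and the simplices of K are:

  0-simplices (7): [0], [1], [2], [3], [4], [5], [6]
  1-simplices (21): [0,1], [0,2], [0,3], [0,4], [0,5], [0,6], [1,2], [1,3], [1,4], [1,5], [1,6], [2,3], [2,4], [2,5], [2,6], [3,4], [3,5], [3,6], [4,5], [4,6], [5,6]
  2-simplices (14): [0,1,5], [0,1,6], [0,2,3], [0,2,4], [0,3,5], [0,4,6], [1,2,4], [1,2,5], [1,3,4], [1,3,6], [2,3,6], [2,5,6], [3,4,5], [4,5,6]

so the chain groups are C_0 ≅ Z^7, C_1 ≅ Z^21, C_2 ≅ Z^14.

Boundary ∂_1: C_1 → C_0 maps an edge to its endpoints' difference, ∂[p,q] = q − p. For instance
  ∂[1,5] = [5] − [1].
As a 7×21 matrix over Z this has rank 6, with invariant factors (1,1,1,1,1,1).

The boundary map ∂_2: C_2 → C_1 sends each 2-simplex [p,q,r] to [q,r] − [p,r] + [p,q]. For instance
  ∂[1,3,6] = [3,6] − [1,6] + [1,3],
  ∂[0,3,5] = [3,5] − [0,5] + [0,3].
The resulting 21×14 matrix has rank 13, and its Smith normal form has invariant factors (1,1,1,1,1,1,1,1,1,1,1,1,1).

Reading off H_k = ker ∂_k / im ∂_{k+1}:

  H_1: rank ker ∂_1 − rank ∂_2 = (21 − 6) − 13 = 2, and the invariant factors of ∂_2 are all 1, so H_1 = Z^2.

(K is a triangulation of the torus T^2.)

H_1 = Z^2.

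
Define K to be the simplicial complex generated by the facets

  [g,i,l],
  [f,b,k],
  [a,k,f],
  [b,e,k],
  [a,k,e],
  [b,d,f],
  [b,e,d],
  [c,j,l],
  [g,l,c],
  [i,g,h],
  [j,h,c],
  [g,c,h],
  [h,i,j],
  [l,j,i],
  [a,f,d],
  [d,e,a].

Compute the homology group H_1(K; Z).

H_1 ≅ 0.

Take the total order a < b < c < d < e < f < g < h < i < j < k < l on the vertex set. Then K (dimension 2) consists of the simplices:

  0-simplices (12): a, b, c, d, e, f, g, h, i, j, k, l
  1-simplices (24): ad, ae, af, ak, bd, be, bf, bk, cg, ch, cj, cl, de, df, ek, fk, gh, gi, gl, hi, hj, ij, il, jl
  2-simplices (16): ade, adf, aek, afk, bde, bdf, bek, bfk, cgh, cgl, chj, cjl, ghi, gil, hij, ijl

Hence C_0 ≅ Z^12, C_1 ≅ Z^24, C_2 ≅ Z^16.

The boundary map ∂_1: C_1 → C_0 is given by ∂[p,q] = [q] − [p].
This gives a 12×24 integer matrix of rank 10; reducing to Smith normal form yields diagonal entries (1,1,1,1,1,1,1,1,1,1).

The boundary map ∂_2: C_2 → C_1 maps a triangle to the signed sum of its edges. For instance
  ∂adf = df − af + ad,
  ∂bfk = fk − bk + bf.
The resulting 24×16 matrix has rank 14, and its Smith normal form has invariant factors (1,1,1,1,1,1,1,1,1,1,1,1,1,1).

Now H_k = ker ∂_k / im ∂_{k+1}, so:

  H_1: rank ker ∂_1 − rank ∂_2 = (24 − 10) − 14 = 0, and the invariant factors of ∂_2 are all 1, so H_1 ≅ 0.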